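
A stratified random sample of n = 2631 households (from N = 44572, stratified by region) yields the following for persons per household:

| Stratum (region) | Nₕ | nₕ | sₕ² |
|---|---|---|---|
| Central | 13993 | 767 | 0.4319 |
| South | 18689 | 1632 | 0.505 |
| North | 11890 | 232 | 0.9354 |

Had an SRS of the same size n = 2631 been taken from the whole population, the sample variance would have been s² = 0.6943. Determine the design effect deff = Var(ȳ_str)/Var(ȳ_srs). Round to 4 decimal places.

1.5441

Var(ȳ_str) = Σ Wₕ²(1−fₕ)sₕ²/nₕ with Wₕ = Nₕ/44572:
  Central: (13993/44572)²·(1−767/13993)·0.4319/767 = 5.2456939 × 10^-5
  South: (18689/44572)²·(1−1632/18689)·0.505/1632 = 4.965188 × 10^-5
  North: (11890/44572)²·(1−232/11890)·0.9354/232 = 2.813138 × 10^-4
  → Var(ȳ_str) = 3.8342262 × 10^-4.
Var(ȳ_srs) = (1 − 2631/44572)·0.6943/2631 = 2.4831501 × 10^-4.
deff = (3.8342262 × 10^-4) / (2.4831501 × 10^-4) = 1.5441.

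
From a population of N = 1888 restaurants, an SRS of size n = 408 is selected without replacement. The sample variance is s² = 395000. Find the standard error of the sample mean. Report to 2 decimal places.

27.55

Under SRS without replacement, Var(ȳ) = (1 − f)·s²/n with f = n/N = 408/1888 = 0.21610169.
Var(ȳ) = (1 − 0.21610169)·395000/408 = 0.78389831·968.13725 = 758.92115.
SE(ȳ) = √(758.92115) = 27.55.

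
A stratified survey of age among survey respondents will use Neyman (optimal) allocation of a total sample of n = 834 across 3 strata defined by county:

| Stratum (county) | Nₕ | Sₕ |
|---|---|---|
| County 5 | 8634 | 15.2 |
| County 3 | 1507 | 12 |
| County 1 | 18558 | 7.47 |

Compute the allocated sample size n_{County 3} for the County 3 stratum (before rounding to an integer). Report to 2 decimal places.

52.38

Neyman allocation: nₕ = n·NₕSₕ / Σⱼ NⱼSⱼ.
Σ NⱼSⱼ = 8634·15.2 + 1507·12 + 18558·7.47 = 287949.06.
n_{County 3} = 834·1507·12 / 287949.06 = 52.38.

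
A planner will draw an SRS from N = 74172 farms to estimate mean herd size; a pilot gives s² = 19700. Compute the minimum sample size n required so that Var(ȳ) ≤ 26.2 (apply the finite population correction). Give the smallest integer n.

Without fpc, n₀ = s²/D = 19700/26.2 = 751.9084.
With fpc, (1 − n/N)·s²/n ≤ D requires n ≥ n₀/(1 + n₀/N) = 751.9084/(1 + 751.9084/74172) = 744.3625.
Rounding up, n = 745.

745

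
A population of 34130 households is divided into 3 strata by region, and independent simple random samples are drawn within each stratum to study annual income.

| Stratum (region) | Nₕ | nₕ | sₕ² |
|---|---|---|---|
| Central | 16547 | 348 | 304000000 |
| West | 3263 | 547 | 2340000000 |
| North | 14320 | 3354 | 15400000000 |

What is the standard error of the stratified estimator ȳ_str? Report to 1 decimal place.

Var(ȳ_str) = Σₕ Wₕ²(1 − fₕ)sₕ²/nₕ with Wₕ = Nₕ/N, N = 34130.
Central: Wₕ = 0.48482274; term = 0.48482274²·(1 − 0.02103100)·304000000/348 = 201015.36.
West: Wₕ = 0.09560504; term = 0.09560504²·(1 − 0.16763714)·2340000000/547 = 32546.388.
North: Wₕ = 0.41957222; term = 0.41957222²·(1 − 0.23421788)·15400000000/3354 = 618979.61.
Sum = 852541.36.
SE = √(852541.36) = 923.3.

923.3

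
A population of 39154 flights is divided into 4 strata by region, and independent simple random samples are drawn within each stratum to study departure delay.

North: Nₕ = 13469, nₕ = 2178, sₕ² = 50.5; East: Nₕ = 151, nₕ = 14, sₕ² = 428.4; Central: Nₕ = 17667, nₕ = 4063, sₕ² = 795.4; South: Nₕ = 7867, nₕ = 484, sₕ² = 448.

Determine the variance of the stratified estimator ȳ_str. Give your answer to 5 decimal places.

Var(ȳ_str) = Σₕ Wₕ²(1 − fₕ)sₕ²/nₕ with Wₕ = Nₕ/N, N = 39154.
North: Wₕ = 0.34400061; term = 0.34400061²·(1 − 0.16170466)·50.5/2178 = 0.002300112.
East: Wₕ = 0.00385657; term = 0.00385657²·(1 − 0.09271523)·428.4/14 = 4.1292071 × 10^-4.
Central: Wₕ = 0.45121827; term = 0.45121827²·(1 − 0.22997679)·795.4/4063 = 0.030691345.
South: Wₕ = 0.20092455; term = 0.20092455²·(1 − 0.06152282)·448/484 = 0.035068921.
Sum = 0.068473299.

0.06847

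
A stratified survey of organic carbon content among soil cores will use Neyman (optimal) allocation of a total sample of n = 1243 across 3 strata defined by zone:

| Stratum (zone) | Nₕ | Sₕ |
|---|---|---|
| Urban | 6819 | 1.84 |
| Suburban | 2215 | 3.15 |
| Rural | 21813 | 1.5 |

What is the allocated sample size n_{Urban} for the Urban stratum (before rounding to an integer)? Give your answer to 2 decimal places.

Neyman allocation: nₕ = n·NₕSₕ / Σⱼ NⱼSⱼ.
Σ NⱼSⱼ = 6819·1.84 + 2215·3.15 + 21813·1.5 = 52243.71.
n_{Urban} = 1243·6819·1.84 / 52243.71 = 298.52.

298.52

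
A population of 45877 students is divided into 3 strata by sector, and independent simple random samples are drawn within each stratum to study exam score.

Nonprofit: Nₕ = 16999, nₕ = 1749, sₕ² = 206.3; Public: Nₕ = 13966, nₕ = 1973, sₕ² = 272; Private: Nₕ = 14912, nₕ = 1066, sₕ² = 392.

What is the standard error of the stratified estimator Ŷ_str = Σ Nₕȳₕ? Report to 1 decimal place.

11383.9

Var(Ŷ_str) = Σₕ Nₕ²(1 − fₕ)sₕ²/nₕ.
Nonprofit: 16999²·(1 − 1749/16999)·206.3/1749 = 3.0577547 × 10^7.
Public: 13966²·(1 − 1973/13966)·272/1973 = 2.3090944 × 10^7.
Private: 14912²·(1 − 1066/14912)·392/1066 = 7.5925749 × 10^7.
Sum = 1.2959424 × 10^8.
SE = √(1.2959424 × 10^8) = 11383.9.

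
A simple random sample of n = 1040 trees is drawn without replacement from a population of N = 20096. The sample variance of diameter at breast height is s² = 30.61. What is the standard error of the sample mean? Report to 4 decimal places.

Under SRS without replacement, Var(ȳ) = (1 − f)·s²/n with f = n/N = 1040/20096 = 0.05175159.
Var(ȳ) = (1 − 0.05175159)·30.61/1040 = 0.94824841·0.029432692 = 0.027909504.
SE(ȳ) = √(0.027909504) = 0.1671.

0.1671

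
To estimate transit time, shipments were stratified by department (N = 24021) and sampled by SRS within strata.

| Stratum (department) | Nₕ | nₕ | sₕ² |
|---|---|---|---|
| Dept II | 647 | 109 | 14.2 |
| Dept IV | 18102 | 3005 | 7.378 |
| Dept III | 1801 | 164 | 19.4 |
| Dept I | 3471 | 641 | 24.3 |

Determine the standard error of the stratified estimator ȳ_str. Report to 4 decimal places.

0.0499

Var(ȳ_str) = Σₕ Wₕ²(1 − fₕ)sₕ²/nₕ with Wₕ = Nₕ/N, N = 24021.
Dept II: Wₕ = 0.02693477; term = 0.02693477²·(1 − 0.16846986)·14.2/109 = 7.858981 × 10^-5.
Dept IV: Wₕ = 0.75359061; term = 0.75359061²·(1 − 0.16600376)·7.378/3005 = 0.0011628648.
Dept III: Wₕ = 0.07497606; term = 0.07497606²·(1 − 0.09106052)·19.4/164 = 6.04419 × 10^-4.
Dept I: Wₕ = 0.14449856; term = 0.14449856²·(1 − 0.18467300)·24.3/641 = 6.4536755 × 10^-4.
Sum = 0.0024912412.
SE = √(0.0024912412) = 0.0499.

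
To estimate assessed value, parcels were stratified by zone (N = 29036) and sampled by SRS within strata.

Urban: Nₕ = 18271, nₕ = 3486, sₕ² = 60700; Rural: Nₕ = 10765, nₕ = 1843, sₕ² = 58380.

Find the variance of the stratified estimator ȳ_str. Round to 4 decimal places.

Var(ȳ_str) = Σₕ Wₕ²(1 − fₕ)sₕ²/nₕ with Wₕ = Nₕ/N, N = 29036.
Urban: Wₕ = 0.62925334; term = 0.62925334²·(1 − 0.19079415)·60700/3486 = 5.5791929.
Rural: Wₕ = 0.37074666; term = 0.37074666²·(1 − 0.17120297)·58380/1843 = 3.6086223.
Sum = 9.1878152.

9.1878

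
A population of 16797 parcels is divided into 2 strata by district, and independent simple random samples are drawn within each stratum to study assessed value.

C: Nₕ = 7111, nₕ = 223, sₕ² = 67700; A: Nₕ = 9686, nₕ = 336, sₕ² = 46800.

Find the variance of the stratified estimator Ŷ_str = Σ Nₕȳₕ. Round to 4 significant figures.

Var(Ŷ_str) = Σₕ Nₕ²(1 − fₕ)sₕ²/nₕ.
C: 7111²·(1 − 223/7111)·67700/223 = 1.4869885 × 10^10.
A: 9686²·(1 − 336/9686)·46800/336 = 1.2614285 × 10^10.
Sum = 2.748417 × 10^10.

2.748 × 10^10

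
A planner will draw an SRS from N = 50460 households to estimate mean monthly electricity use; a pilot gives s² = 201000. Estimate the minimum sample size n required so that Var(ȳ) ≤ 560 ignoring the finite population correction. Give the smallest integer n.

Without fpc, n₀ = s²/D = 201000/560 = 358.9286.
Rounding up, n = 359.

359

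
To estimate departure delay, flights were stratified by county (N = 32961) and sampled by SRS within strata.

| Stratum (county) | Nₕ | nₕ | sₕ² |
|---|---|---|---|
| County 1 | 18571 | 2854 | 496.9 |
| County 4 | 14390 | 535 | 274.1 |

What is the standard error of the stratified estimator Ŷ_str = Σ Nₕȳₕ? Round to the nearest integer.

Var(Ŷ_str) = Σₕ Nₕ²(1 − fₕ)sₕ²/nₕ.
County 1: 18571²·(1 − 2854/18571)·496.9/2854 = 5.0818281 × 10^7.
County 4: 14390²·(1 − 535/14390)·274.1/535 = 1.0214629 × 10^8.
Sum = 1.5296457 × 10^8.
SE = √(1.5296457 × 10^8) = 12368.

12368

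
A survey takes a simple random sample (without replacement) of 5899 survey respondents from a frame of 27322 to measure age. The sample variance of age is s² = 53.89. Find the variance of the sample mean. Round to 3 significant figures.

Under SRS without replacement, Var(ȳ) = (1 − f)·s²/n with f = n/N = 5899/27322 = 0.21590660.
Var(ȳ) = (1 − 0.21590660)·53.89/5899 = 0.78409340·0.0091354467 = 0.0071630435.

0.00716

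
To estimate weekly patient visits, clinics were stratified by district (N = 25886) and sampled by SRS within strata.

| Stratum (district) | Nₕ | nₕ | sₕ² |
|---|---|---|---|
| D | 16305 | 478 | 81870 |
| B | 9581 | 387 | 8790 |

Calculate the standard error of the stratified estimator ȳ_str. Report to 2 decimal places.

Var(ȳ_str) = Σₕ Wₕ²(1 − fₕ)sₕ²/nₕ with Wₕ = Nₕ/N, N = 25886.
D: Wₕ = 0.62987715; term = 0.62987715²·(1 − 0.02931616)·81870/478 = 65.960875.
B: Wₕ = 0.37012285; term = 0.37012285²·(1 − 0.04039244)·8790/387 = 2.9858182.
Sum = 68.946693.
SE = √(68.946693) = 8.30.

8.30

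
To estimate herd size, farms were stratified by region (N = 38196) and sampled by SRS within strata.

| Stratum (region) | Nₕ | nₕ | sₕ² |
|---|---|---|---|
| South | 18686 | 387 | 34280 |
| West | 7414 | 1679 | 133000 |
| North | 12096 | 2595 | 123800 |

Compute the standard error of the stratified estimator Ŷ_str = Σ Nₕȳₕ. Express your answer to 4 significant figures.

197800

Var(Ŷ_str) = Σₕ Nₕ²(1 − fₕ)sₕ²/nₕ.
South: 18686²·(1 − 387/18686)·34280/387 = 3.0288206 × 10^10.
West: 7414²·(1 − 1679/7414)·133000/1679 = 3.3681153 × 10^9.
North: 12096²·(1 − 2595/12096)·123800/2595 = 5.4826987 × 10^9.
Sum = 3.913902 × 10^10.
SE = √(3.913902 × 10^10) = 197800.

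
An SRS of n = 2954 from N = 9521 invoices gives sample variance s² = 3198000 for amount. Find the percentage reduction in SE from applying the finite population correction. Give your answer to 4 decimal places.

16.9495

f = n/N = 2954/9521 = 0.31026153.
SE_no-fpc = √(s²/n) = 32.902885; SE_fpc = √((1−f)s²/n) = 27.326009.
Ratio = √(1−f) = 0.83050495. Reduction = 100·(1 − 0.83050495) = 16.9495%.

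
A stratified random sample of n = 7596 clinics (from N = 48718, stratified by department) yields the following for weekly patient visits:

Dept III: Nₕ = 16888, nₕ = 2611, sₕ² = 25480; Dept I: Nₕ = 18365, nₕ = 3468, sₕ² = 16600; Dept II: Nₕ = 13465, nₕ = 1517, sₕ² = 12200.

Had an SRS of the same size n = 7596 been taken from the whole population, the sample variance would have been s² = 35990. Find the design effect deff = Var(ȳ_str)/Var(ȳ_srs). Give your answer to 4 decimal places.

Var(ȳ_str) = Σ Wₕ²(1−fₕ)sₕ²/nₕ with Wₕ = Nₕ/48718:
  Dept III: (16888/48718)²·(1−2611/16888)·25480/2611 = 0.99135415
  Dept I: (18365/48718)²·(1−3468/18365)·16600/3468 = 0.55174683
  Dept II: (13465/48718)²·(1−1517/13465)·12200/1517 = 0.54512603
  → Var(ȳ_str) = 2.088227.
Var(ȳ_srs) = (1 − 7596/48718)·35990/7596 = 3.9992787.
deff = 2.088227 / 3.9992787 = 0.5222.

0.5222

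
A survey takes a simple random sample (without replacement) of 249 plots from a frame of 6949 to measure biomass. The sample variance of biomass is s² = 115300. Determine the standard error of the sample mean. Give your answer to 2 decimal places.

21.13

Under SRS without replacement, Var(ȳ) = (1 − f)·s²/n with f = n/N = 249/6949 = 0.03583249.
Var(ȳ) = (1 − 0.03583249)·115300/249 = 0.96416751·463.05221 = 446.45989.
SE(ȳ) = √(446.45989) = 21.13.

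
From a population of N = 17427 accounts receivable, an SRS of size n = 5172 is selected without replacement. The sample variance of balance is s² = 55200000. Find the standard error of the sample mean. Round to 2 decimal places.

86.63

Under SRS without replacement, Var(ȳ) = (1 − f)·s²/n with f = n/N = 5172/17427 = 0.29678086.
Var(ȳ) = (1 − 0.29678086)·55200000/5172 = 0.70321914·10672.854 = 7505.3551.
SE(ȳ) = √(7505.3551) = 86.63.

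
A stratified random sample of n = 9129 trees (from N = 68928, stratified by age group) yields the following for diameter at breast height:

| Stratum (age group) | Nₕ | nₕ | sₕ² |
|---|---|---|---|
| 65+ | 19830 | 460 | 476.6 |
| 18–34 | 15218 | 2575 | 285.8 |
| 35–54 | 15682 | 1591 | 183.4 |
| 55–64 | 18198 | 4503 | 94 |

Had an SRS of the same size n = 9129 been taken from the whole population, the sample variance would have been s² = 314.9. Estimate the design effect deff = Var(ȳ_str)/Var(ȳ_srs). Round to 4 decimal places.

3.1650

Var(ȳ_str) = Σ Wₕ²(1−fₕ)sₕ²/nₕ with Wₕ = Nₕ/68928:
  65+: (19830/68928)²·(1−460/19830)·476.6/460 = 0.083763957
  18–34: (15218/68928)²·(1−2575/15218)·285.8/2575 = 0.0044947067
  35–54: (15682/68928)²·(1−1591/15682)·183.4/1591 = 0.0053614352
  55–64: (18198/68928)²·(1−4503/18198)·94/4503 = 0.0010950155
  → Var(ȳ_str) = 0.094715114.
Var(ȳ_srs) = (1 − 9129/68928)·314.9/9129 = 0.029925933.
deff = 0.094715114 / 0.029925933 = 3.1650.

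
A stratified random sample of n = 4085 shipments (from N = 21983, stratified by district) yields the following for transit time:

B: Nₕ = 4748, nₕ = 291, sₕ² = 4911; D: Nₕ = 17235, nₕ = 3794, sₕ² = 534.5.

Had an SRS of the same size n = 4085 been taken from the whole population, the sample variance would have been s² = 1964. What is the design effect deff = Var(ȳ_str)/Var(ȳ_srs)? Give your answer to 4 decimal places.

Var(ȳ_str) = Σ Wₕ²(1−fₕ)sₕ²/nₕ with Wₕ = Nₕ/21983:
  B: (4748/21983)²·(1−291/4748)·4911/291 = 0.7390203
  D: (17235/21983)²·(1−3794/17235)·534.5/3794 = 0.067533511
  → Var(ȳ_str) = 0.80655381.
Var(ȳ_srs) = (1 − 4085/21983)·1964/4085 = 0.39144159.
deff = 0.80655381 / 0.39144159 = 2.0605.

2.0605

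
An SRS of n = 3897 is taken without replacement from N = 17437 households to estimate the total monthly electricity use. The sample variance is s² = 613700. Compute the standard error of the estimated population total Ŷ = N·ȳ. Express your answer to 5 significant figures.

Var(Ŷ) = N²·Var(ȳ) = N²·(1 − n/N)·s²/n.
f = 3897/17437 = 0.22349028; Var(ȳ) = 0.77650972·613700/3897 = 122.28484.
Var(Ŷ) = 17437² · 122.28484 = 3.718058 × 10^10.
SE(Ŷ) = √(3.718058 × 10^10) = 192820.

192820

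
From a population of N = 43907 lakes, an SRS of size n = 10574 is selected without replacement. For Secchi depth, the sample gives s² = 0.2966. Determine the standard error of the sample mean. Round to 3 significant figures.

0.00461

Under SRS without replacement, Var(ȳ) = (1 − f)·s²/n with f = n/N = 10574/43907 = 0.24082720.
Var(ȳ) = (1 − 0.24082720)·0.2966/10574 = 0.75917280·2.8049934 × 10^-5 = 2.1294747 × 10^-5.
SE(ȳ) = √(2.1294747 × 10^-5) = 0.00461.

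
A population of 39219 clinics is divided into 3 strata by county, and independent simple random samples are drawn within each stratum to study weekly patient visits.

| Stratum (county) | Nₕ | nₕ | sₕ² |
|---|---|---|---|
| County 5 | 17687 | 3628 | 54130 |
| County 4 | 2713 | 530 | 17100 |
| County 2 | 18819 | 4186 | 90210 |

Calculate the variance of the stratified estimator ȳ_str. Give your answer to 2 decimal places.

6.39

Var(ȳ_str) = Σₕ Wₕ²(1 − fₕ)sₕ²/nₕ with Wₕ = Nₕ/N, N = 39219.
County 5: Wₕ = 0.45098039; term = 0.45098039²·(1 − 0.20512241)·54130/3628 = 2.4120501.
County 4: Wₕ = 0.06917565; term = 0.06917565²·(1 − 0.19535569)·17100/530 = 0.12423122.
County 2: Wₕ = 0.47984395; term = 0.47984395²·(1 − 0.22243477)·90210/4186 = 3.8582676.
Sum = 6.3945489.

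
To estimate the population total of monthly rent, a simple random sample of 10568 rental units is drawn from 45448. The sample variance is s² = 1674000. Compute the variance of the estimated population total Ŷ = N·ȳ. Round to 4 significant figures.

Var(Ŷ) = N²·Var(ȳ) = N²·(1 − n/N)·s²/n.
f = 10568/45448 = 0.23252948; Var(ȳ) = 0.76747052·1674000/10568 = 121.56942.
Var(Ŷ) = 45448² · 121.56942 = 2.5110415 × 10^11.

2.511 × 10^11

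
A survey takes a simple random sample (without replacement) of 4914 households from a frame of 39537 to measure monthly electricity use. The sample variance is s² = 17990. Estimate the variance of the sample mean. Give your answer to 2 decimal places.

3.21

Under SRS without replacement, Var(ȳ) = (1 − f)·s²/n with f = n/N = 4914/39537 = 0.12428864.
Var(ȳ) = (1 − 0.12428864)·17990/4914 = 0.87571136·3.6609687 = 3.2059518.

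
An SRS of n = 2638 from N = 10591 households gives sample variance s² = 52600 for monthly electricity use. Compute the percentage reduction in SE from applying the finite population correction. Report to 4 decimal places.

13.3443

f = n/N = 2638/10591 = 0.24907941.
SE_no-fpc = √(s²/n) = 4.4653497; SE_fpc = √((1−f)s²/n) = 3.8694789.
Ratio = √(1−f) = 0.86655675. Reduction = 100·(1 − 0.86655675) = 13.3443%.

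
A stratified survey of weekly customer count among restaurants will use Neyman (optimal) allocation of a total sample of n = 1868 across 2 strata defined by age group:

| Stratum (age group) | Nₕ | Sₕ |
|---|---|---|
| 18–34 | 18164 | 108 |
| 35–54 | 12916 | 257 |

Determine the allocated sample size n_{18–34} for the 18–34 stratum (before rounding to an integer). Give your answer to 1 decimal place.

Neyman allocation: nₕ = n·NₕSₕ / Σⱼ NⱼSⱼ.
Σ NⱼSⱼ = 18164·108 + 12916·257 = 5.281124 × 10^6.
n_{18–34} = 1868·18164·108 / (5.281124 × 10^6) = 693.9.

693.9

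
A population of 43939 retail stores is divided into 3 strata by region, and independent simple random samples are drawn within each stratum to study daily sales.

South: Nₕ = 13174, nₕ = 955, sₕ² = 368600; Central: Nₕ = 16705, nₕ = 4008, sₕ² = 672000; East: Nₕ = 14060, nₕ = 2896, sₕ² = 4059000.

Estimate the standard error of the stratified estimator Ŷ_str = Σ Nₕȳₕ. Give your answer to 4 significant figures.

Var(Ŷ_str) = Σₕ Nₕ²(1 − fₕ)sₕ²/nₕ.
South: 13174²·(1 − 955/13174)·368600/955 = 6.2130562 × 10^10.
Central: 16705²·(1 − 4008/16705)·672000/4008 = 3.5562244 × 10^10.
East: 14060²·(1 − 2896/14060)·4059000/2896 = 2.200015 × 10^11.
Sum = 3.1769431 × 10^11.
SE = √(3.1769431 × 10^11) = 563600.

563600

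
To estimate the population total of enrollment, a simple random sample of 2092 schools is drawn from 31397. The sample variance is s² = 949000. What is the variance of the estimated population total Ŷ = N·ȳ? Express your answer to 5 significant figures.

4.1738 × 10^11

Var(Ŷ) = N²·Var(ȳ) = N²·(1 − n/N)·s²/n.
f = 2092/31397 = 0.06663057; Var(ȳ) = 0.93336943·949000/2092 = 423.40707.
Var(Ŷ) = 31397² · 423.40707 = 4.1738267 × 10^11.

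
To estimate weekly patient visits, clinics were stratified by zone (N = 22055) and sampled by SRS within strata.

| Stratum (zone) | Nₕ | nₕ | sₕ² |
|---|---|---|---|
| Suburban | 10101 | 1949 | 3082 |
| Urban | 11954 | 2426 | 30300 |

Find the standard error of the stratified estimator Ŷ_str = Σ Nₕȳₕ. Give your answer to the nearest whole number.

Var(Ŷ_str) = Σₕ Nₕ²(1 − fₕ)sₕ²/nₕ.
Suburban: 10101²·(1 − 1949/10101)·3082/1949 = 1.302115 × 10^8.
Urban: 11954²·(1 − 2426/11954)·30300/2426 = 1.4225477 × 10^9.
Sum = 1.5527592 × 10^9.
SE = √(1.5527592 × 10^9) = 39405.

39405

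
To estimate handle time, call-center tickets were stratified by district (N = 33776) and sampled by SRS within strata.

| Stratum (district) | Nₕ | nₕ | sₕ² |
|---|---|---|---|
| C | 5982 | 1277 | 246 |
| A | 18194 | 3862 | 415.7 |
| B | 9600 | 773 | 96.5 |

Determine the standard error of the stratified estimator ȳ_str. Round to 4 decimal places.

0.1965

Var(ȳ_str) = Σₕ Wₕ²(1 − fₕ)sₕ²/nₕ with Wₕ = Nₕ/N, N = 33776.
C: Wₕ = 0.17710801; term = 0.17710801²·(1 − 0.21347375)·246/1277 = 0.0047526279.
A: Wₕ = 0.53866651; term = 0.53866651²·(1 − 0.21226778)·415.7/3862 = 0.024602901.
B: Wₕ = 0.28422549; term = 0.28422549²·(1 − 0.08052083)·96.5/773 = 0.0092729036.
Sum = 0.038628433.
SE = √(0.038628433) = 0.1965.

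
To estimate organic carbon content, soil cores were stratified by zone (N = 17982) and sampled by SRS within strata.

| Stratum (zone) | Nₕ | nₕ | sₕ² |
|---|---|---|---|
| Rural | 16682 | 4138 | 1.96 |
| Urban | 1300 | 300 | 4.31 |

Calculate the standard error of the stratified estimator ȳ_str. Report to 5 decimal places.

Var(ȳ_str) = Σₕ Wₕ²(1 − fₕ)sₕ²/nₕ with Wₕ = Nₕ/N, N = 17982.
Rural: Wₕ = 0.92770548; term = 0.92770548²·(1 − 0.24805179)·1.96/4138 = 3.0653055 × 10^-4.
Urban: Wₕ = 0.07229452; term = 0.07229452²·(1 − 0.23076923)·4.31/300 = 5.7759494 × 10^-5.
Sum = 3.6429004 × 10^-4.
SE = √(3.6429004 × 10^-4) = 0.01909.

0.01909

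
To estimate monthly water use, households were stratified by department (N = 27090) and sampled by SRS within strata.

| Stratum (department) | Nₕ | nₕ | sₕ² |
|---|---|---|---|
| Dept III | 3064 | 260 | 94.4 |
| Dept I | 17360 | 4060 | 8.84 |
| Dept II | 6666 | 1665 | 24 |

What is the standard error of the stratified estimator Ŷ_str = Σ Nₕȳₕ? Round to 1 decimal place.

2025.5

Var(Ŷ_str) = Σₕ Nₕ²(1 − fₕ)sₕ²/nₕ.
Dept III: 3064²·(1 − 260/3064)·94.4/260 = 3.1193594 × 10^6.
Dept I: 17360²·(1 − 4060/17360)·8.84/4060 = 502721.66.
Dept II: 6666²·(1 − 1665/6666)·24/1665 = 480528.52.
Sum = 4.1026096 × 10^6.
SE = √(4.1026096 × 10^6) = 2025.5.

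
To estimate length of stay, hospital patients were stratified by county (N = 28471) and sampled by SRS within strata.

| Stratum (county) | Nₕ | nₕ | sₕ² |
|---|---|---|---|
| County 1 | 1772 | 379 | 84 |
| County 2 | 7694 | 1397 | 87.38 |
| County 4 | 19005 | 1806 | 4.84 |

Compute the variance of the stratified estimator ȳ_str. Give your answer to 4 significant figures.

0.005494

Var(ȳ_str) = Σₕ Wₕ²(1 − fₕ)sₕ²/nₕ with Wₕ = Nₕ/N, N = 28471.
County 1: Wₕ = 0.06223877; term = 0.06223877²·(1 − 0.21388262)·84/379 = 6.749156 × 10^-4.
County 2: Wₕ = 0.27023989; term = 0.27023989²·(1 − 0.18157005)·87.38/1397 = 0.0037384887.
County 4: Wₕ = 0.66752134; term = 0.66752134²·(1 − 0.09502762)·4.84/1806 = 0.0010806704.
Sum = 0.0054940747.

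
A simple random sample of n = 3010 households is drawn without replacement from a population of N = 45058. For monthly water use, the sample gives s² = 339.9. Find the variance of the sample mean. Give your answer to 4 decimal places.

Under SRS without replacement, Var(ȳ) = (1 − f)·s²/n with f = n/N = 3010/45058 = 0.06680279.
Var(ȳ) = (1 − 0.06680279)·339.9/3010 = 0.93319721·0.11292359 = 0.10537998.

0.1054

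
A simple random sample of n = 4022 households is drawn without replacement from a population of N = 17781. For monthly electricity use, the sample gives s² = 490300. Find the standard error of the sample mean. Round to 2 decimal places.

Under SRS without replacement, Var(ȳ) = (1 − f)·s²/n with f = n/N = 4022/17781 = 0.22619650.
Var(ȳ) = (1 − 0.22619650)·490300/4022 = 0.77380350·121.90453 = 94.330148.
SE(ȳ) = √(94.330148) = 9.71.

9.71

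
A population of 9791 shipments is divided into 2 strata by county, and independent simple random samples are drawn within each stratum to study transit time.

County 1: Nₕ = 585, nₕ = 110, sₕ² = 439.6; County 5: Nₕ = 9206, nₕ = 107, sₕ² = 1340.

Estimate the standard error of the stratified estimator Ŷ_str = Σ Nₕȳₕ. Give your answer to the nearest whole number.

32406

Var(Ŷ_str) = Σₕ Nₕ²(1 − fₕ)sₕ²/nₕ.
County 1: 585²·(1 − 110/585)·439.6/110 = 1.1104895 × 10^6.
County 5: 9206²·(1 − 107/9206)·1340/107 = 1.0490246 × 10^9.
Sum = 1.0501351 × 10^9.
SE = √(1.0501351 × 10^9) = 32406.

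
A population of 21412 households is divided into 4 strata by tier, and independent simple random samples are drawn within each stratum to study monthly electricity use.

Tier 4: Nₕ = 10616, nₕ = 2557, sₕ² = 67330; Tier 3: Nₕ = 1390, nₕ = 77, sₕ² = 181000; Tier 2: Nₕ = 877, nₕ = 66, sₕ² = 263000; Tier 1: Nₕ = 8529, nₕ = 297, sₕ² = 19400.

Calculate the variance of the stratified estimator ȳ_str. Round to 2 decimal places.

Var(ȳ_str) = Σₕ Wₕ²(1 − fₕ)sₕ²/nₕ with Wₕ = Nₕ/N, N = 21412.
Tier 4: Wₕ = 0.49579675; term = 0.49579675²·(1 − 0.24086285)·67330/2557 = 4.9136643.
Tier 3: Wₕ = 0.06491687; term = 0.06491687²·(1 − 0.05539568)·181000/77 = 9.3573507.
Tier 2: Wₕ = 0.04095834; term = 0.04095834²·(1 − 0.07525656)·263000/66 = 6.1818404.
Tier 1: Wₕ = 0.39832804; term = 0.39832804²·(1 − 0.03482237)·19400/297 = 10.003093.
Sum = 30.455948.

30.46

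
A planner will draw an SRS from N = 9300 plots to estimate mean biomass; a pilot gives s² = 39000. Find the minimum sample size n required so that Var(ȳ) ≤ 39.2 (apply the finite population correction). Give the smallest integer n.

899

Without fpc, n₀ = s²/D = 39000/39.2 = 994.8980.
With fpc, (1 − n/N)·s²/n ≤ D requires n ≥ n₀/(1 + n₀/N) = 994.8980/(1 + 994.8980/9300) = 898.7511.
Rounding up, n = 899.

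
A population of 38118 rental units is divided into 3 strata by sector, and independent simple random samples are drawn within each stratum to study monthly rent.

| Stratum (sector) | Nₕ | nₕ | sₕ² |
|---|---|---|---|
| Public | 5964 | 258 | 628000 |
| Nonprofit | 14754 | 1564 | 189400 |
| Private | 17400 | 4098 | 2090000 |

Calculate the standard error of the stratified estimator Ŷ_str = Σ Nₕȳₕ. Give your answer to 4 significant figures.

Var(Ŷ_str) = Σₕ Nₕ²(1 − fₕ)sₕ²/nₕ.
Public: 5964²·(1 − 258/5964)·628000/258 = 8.2834135 × 10^10.
Nonprofit: 14754²·(1 − 1564/14754)·189400/1564 = 2.3566647 × 10^10.
Private: 17400²·(1 − 4098/17400)·2090000/4098 = 1.1804308 × 10^11.
Sum = 2.2444386 × 10^11.
SE = √(2.2444386 × 10^11) = 473800.

473800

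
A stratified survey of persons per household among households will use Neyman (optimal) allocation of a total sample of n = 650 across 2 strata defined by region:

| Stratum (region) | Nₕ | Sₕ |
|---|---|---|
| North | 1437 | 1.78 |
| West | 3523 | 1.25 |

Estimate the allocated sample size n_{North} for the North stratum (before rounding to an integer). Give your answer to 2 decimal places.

Neyman allocation: nₕ = n·NₕSₕ / Σⱼ NⱼSⱼ.
Σ NⱼSⱼ = 1437·1.78 + 3523·1.25 = 6961.61.
n_{North} = 650·1437·1.78 / 6961.61 = 238.83.

238.83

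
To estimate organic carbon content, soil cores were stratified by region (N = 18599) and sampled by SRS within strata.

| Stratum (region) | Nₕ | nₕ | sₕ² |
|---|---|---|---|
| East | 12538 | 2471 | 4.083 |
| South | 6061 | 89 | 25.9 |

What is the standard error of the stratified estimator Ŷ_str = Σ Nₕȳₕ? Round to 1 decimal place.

Var(Ŷ_str) = Σₕ Nₕ²(1 − fₕ)sₕ²/nₕ.
East: 12538²·(1 − 2471/12538)·4.083/2471 = 208561.9.
South: 6061²·(1 − 89/6061)·25.9/89 = 1.0533528 × 10^7.
Sum = 1.074209 × 10^7.
SE = √(1.074209 × 10^7) = 3277.5.

3277.5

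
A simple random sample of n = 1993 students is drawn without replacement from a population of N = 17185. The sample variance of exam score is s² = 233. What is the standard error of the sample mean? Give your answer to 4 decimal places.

Under SRS without replacement, Var(ȳ) = (1 − f)·s²/n with f = n/N = 1993/17185 = 0.11597323.
Var(ȳ) = (1 − 0.11597323)·233/1993 = 0.88402677·0.11690918 = 0.10335085.
SE(ȳ) = √(0.10335085) = 0.3215.

0.3215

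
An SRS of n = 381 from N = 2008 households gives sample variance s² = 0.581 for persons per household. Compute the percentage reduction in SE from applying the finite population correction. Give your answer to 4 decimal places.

9.9856

f = n/N = 381/2008 = 0.18974104.
SE_no-fpc = √(s²/n) = 0.039050408; SE_fpc = √((1−f)s²/n) = 0.035150985.
Ratio = √(1−f) = 0.90014386. Reduction = 100·(1 − 0.90014386) = 9.9856%.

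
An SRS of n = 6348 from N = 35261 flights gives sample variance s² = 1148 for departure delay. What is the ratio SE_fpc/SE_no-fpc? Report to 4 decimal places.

0.9055

f = n/N = 6348/35261 = 0.18002893.
SE_no-fpc = √(s²/n) = 0.42525799; SE_fpc = √((1−f)s²/n) = 0.3850807.
Ratio = √(1−f) = 0.90552254.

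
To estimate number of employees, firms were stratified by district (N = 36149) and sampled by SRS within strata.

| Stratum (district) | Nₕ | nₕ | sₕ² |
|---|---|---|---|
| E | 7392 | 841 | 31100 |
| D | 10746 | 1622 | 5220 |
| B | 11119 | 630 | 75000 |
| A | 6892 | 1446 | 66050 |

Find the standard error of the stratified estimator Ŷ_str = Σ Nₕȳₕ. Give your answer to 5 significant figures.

Var(Ŷ_str) = Σₕ Nₕ²(1 − fₕ)sₕ²/nₕ.
E: 7392²·(1 − 841/7392)·31100/841 = 1.7907458 × 10^9.
D: 10746²·(1 − 1622/10746)·5220/1622 = 3.1553807 × 10^8.
B: 11119²·(1 − 630/11119)·75000/630 = 1.3884189 × 10^10.
A: 6892²·(1 − 1446/6892)·66050/1446 = 1.7144603 × 10^9.
Sum = 1.7704933 × 10^10.
SE = √(1.7704933 × 10^10) = 133060.

133060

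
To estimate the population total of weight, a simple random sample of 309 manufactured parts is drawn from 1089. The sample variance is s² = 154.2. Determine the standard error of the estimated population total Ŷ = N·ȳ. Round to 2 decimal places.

651.06

Var(Ŷ) = N²·Var(ȳ) = N²·(1 − n/N)·s²/n.
f = 309/1089 = 0.28374656; Var(ȳ) = 0.71625344·154.2/309 = 0.35743133.
Var(Ŷ) = 1089² · 0.35743133 = 423885.32.
SE(Ŷ) = √(423885.32) = 651.06.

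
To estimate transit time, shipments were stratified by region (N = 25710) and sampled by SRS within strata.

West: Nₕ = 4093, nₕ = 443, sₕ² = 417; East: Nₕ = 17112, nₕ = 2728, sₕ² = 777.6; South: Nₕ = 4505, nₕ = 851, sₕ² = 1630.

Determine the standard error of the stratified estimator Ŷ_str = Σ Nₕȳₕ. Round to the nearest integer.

10759

Var(Ŷ_str) = Σₕ Nₕ²(1 − fₕ)sₕ²/nₕ.
West: 4093²·(1 − 443/4093)·417/443 = 1.4062643 × 10^7.
East: 17112²·(1 − 2728/17112)·777.6/2728 = 7.0160445 × 10^7.
South: 4505²·(1 − 851/4505)·1630/851 = 3.1529812 × 10^7.
Sum = 1.157529 × 10^8.
SE = √(1.157529 × 10^8) = 10759.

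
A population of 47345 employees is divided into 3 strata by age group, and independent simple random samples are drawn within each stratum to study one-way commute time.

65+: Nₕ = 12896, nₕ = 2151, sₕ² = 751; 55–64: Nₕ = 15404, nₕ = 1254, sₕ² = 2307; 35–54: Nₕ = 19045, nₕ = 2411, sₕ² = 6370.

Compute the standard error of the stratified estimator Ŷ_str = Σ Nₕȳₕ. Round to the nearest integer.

35866

Var(Ŷ_str) = Σₕ Nₕ²(1 − fₕ)sₕ²/nₕ.
65+: 12896²·(1 − 2151/12896)·751/2151 = 4.8379455 × 10^7.
55–64: 15404²·(1 − 1254/15404)·2307/1254 = 4.0099597 × 10^8.
35–54: 19045²·(1 − 2411/19045)·6370/2411 = 8.3698928 × 10^8.
Sum = 1.2863647 × 10^9.
SE = √(1.2863647 × 10^9) = 35866.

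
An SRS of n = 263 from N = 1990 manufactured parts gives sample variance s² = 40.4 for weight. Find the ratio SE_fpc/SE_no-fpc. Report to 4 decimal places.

f = n/N = 263/1990 = 0.13216080.
SE_no-fpc = √(s²/n) = 0.39193388; SE_fpc = √((1−f)s²/n) = 0.36511732.
Ratio = √(1−f) = 0.93157887.

0.9316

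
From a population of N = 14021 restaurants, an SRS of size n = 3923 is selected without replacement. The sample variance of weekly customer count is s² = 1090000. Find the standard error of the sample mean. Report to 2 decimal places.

Under SRS without replacement, Var(ȳ) = (1 − f)·s²/n with f = n/N = 3923/14021 = 0.27979459.
Var(ȳ) = (1 − 0.27979459)·1090000/3923 = 0.72020541·277.84859 = 200.10805.
SE(ȳ) = √(200.10805) = 14.15.

14.15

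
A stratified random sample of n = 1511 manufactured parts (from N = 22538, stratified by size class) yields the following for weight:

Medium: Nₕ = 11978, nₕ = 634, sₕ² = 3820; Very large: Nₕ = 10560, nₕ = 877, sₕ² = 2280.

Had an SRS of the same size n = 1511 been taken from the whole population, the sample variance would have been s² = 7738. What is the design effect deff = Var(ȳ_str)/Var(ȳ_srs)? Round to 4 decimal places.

0.4469

Var(ȳ_str) = Σ Wₕ²(1−fₕ)sₕ²/nₕ with Wₕ = Nₕ/22538:
  Medium: (11978/22538)²·(1−634/11978)·3820/634 = 1.6117359
  Very large: (10560/22538)²·(1−877/10560)·2280/877 = 0.52333328
  → Var(ȳ_str) = 2.1350692.
Var(ȳ_srs) = (1 − 1511/22538)·7738/1511 = 4.7777806.
deff = 2.1350692 / 4.7777806 = 0.4469.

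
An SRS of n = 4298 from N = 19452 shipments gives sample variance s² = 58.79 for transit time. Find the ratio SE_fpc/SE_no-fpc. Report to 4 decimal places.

f = n/N = 4298/19452 = 0.22095414.
SE_no-fpc = √(s²/n) = 0.11695493; SE_fpc = √((1−f)s²/n) = 0.1032286.
Ratio = √(1−f) = 0.88263574.

0.8826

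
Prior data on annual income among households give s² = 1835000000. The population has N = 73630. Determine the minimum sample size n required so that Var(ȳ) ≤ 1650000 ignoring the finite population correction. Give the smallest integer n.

Without fpc, n₀ = s²/D = 1835000000/1650000 = 1112.1212.
Rounding up, n = 1113.

1113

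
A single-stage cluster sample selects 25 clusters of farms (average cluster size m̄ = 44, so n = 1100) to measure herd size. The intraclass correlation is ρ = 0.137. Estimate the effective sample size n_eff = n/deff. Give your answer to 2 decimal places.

deff = 1 + (44 − 1)·0.137 = 1 + 5.891 = 6.891.
n_eff = 1100 / 6.891 = 159.63.

159.63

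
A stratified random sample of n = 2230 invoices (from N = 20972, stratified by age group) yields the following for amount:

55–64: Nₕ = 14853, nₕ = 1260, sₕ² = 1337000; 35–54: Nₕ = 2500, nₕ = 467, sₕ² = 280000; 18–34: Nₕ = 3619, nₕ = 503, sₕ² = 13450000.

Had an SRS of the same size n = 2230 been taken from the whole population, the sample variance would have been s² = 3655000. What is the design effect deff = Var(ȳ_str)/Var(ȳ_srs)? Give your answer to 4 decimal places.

Var(ȳ_str) = Σ Wₕ²(1−fₕ)sₕ²/nₕ with Wₕ = Nₕ/20972:
  55–64: (14853/20972)²·(1−1260/14853)·1337000/1260 = 487.09162
  35–54: (2500/20972)²·(1−467/2500)·280000/467 = 6.9284939
  18–34: (3619/20972)²·(1−503/3619)·13450000/503 = 685.58394
  → Var(ȳ_str) = 1179.6041.
Var(ȳ_srs) = (1 − 2230/20972)·3655000/2230 = 1464.7335.
deff = 1179.6041 / 1464.7335 = 0.8053.

0.8053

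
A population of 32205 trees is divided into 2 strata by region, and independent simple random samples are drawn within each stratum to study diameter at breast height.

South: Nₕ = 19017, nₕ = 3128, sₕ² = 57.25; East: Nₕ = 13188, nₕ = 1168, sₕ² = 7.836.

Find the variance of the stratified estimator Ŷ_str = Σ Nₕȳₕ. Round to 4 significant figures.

Var(Ŷ_str) = Σₕ Nₕ²(1 − fₕ)sₕ²/nₕ.
South: 19017²·(1 − 3128/19017)·57.25/3128 = 5.5302825 × 10^6.
East: 13188²·(1 − 1168/13188)·7.836/1168 = 1.0634939 × 10^6.
Sum = 6.5937764 × 10^6.

6.594 × 10^6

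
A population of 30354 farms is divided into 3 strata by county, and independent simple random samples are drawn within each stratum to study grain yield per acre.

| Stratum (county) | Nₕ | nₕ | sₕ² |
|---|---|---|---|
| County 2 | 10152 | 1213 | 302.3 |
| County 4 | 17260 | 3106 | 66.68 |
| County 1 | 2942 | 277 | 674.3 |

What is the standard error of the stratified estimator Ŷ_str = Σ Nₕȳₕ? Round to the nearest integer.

Var(Ŷ_str) = Σₕ Nₕ²(1 − fₕ)sₕ²/nₕ.
County 2: 10152²·(1 − 1213/10152)·302.3/1213 = 2.2616109 × 10^7.
County 4: 17260²·(1 − 3106/17260)·66.68/3106 = 5.2446212 × 10^6.
County 1: 2942²·(1 − 277/2942)·674.3/277 = 1.9085928 × 10^7.
Sum = 4.6946658 × 10^7.
SE = √(4.6946658 × 10^7) = 6852.

6852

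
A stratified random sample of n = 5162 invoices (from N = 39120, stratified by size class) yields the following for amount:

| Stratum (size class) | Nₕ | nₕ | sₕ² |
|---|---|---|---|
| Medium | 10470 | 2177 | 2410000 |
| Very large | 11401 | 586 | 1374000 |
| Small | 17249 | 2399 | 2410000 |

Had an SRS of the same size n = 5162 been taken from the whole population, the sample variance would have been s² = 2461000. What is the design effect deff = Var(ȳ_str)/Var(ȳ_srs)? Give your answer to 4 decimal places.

1.0145

Var(ȳ_str) = Σ Wₕ²(1−fₕ)sₕ²/nₕ with Wₕ = Nₕ/39120:
  Medium: (10470/39120)²·(1−2177/10470)·2410000/2177 = 62.808622
  Very large: (11401/39120)²·(1−586/11401)·1374000/586 = 188.91259
  Small: (17249/39120)²·(1−2399/17249)·2410000/2399 = 168.14327
  → Var(ȳ_str) = 419.86448.
Var(ȳ_srs) = (1 − 5162/39120)·2461000/5162 = 413.8442.
deff = 419.86448 / 413.8442 = 1.0145.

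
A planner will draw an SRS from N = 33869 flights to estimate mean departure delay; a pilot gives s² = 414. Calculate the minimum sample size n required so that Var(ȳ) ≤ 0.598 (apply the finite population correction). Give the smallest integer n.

679

Without fpc, n₀ = s²/D = 414/0.598 = 692.3077.
With fpc, (1 − n/N)·s²/n ≤ D requires n ≥ n₀/(1 + n₀/N) = 692.3077/(1 + 692.3077/33869) = 678.4399.
Rounding up, n = 679.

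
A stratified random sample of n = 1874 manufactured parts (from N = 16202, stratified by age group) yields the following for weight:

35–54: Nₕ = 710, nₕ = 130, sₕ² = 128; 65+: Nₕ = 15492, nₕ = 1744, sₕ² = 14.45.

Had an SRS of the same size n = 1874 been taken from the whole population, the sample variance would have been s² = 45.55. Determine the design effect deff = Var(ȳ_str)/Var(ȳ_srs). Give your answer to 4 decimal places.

Var(ȳ_str) = Σ Wₕ²(1−fₕ)sₕ²/nₕ with Wₕ = Nₕ/16202:
  35–54: (710/16202)²·(1−130/710)·128/130 = 0.0015445988
  65+: (15492/16202)²·(1−1744/15492)·14.45/1744 = 0.0067225048
  → Var(ȳ_str) = 0.0082671036.
Var(ȳ_srs) = (1 − 1874/16202)·45.55/1874 = 0.021494915.
deff = 0.0082671036 / 0.021494915 = 0.3846.

0.3846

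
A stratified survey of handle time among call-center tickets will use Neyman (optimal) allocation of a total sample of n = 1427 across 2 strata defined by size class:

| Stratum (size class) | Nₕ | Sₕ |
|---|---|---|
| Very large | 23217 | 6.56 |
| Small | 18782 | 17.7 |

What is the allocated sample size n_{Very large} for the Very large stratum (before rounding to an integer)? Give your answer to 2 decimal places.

Neyman allocation: nₕ = n·NₕSₕ / Σⱼ NⱼSⱼ.
Σ NⱼSⱼ = 23217·6.56 + 18782·17.7 = 484744.92.
n_{Very large} = 1427·23217·6.56 / 484744.92 = 448.35.

448.35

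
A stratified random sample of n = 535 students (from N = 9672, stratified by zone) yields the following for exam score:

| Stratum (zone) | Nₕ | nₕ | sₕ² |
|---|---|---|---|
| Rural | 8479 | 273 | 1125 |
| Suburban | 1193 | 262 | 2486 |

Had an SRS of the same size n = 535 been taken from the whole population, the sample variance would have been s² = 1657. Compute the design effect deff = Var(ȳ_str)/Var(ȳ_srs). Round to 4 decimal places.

Var(ȳ_str) = Σ Wₕ²(1−fₕ)sₕ²/nₕ with Wₕ = Nₕ/9672:
  Rural: (8479/9672)²·(1−273/8479)·1125/273 = 3.065021
  Suburban: (1193/9672)²·(1−262/1193)·2486/262 = 0.11265679
  → Var(ȳ_str) = 3.1776778.
Var(ȳ_srs) = (1 − 535/9672)·1657/535 = 2.925877.
deff = 3.1776778 / 2.925877 = 1.0861.

1.0861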